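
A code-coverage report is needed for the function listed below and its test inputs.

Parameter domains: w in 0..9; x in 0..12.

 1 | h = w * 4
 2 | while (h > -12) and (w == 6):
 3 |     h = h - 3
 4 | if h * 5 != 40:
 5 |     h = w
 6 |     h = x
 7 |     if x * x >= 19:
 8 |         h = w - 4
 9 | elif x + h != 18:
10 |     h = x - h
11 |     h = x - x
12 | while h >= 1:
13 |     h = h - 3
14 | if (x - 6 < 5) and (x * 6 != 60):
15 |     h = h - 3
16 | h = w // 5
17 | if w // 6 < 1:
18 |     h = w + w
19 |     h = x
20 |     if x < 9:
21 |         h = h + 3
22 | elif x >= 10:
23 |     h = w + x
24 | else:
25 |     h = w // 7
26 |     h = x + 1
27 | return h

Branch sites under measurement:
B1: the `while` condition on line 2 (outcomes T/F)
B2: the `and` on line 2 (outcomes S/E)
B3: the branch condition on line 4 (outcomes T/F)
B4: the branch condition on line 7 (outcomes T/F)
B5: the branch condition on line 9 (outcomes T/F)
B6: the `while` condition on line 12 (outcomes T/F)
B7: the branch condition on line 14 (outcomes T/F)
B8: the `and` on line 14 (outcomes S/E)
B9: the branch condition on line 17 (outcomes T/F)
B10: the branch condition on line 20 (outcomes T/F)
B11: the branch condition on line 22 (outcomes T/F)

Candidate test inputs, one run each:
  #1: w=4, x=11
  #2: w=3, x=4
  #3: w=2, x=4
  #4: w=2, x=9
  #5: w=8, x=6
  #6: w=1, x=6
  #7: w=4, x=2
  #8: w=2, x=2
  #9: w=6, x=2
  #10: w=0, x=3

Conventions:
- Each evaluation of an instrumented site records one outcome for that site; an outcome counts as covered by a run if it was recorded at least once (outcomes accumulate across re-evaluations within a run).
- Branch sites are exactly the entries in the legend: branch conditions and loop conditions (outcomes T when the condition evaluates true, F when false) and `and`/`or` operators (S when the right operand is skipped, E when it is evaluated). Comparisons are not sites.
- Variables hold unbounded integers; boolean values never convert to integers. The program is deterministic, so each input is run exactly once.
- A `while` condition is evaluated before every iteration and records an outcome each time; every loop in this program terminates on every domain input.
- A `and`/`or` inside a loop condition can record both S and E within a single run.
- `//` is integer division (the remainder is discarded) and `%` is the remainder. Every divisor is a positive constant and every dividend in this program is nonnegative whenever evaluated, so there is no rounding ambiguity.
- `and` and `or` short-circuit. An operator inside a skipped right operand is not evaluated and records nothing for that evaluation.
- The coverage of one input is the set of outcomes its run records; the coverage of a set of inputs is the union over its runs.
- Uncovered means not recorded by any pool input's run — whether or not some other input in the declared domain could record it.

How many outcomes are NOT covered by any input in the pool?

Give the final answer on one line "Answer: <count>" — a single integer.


input #1, w=4, x=11: events B2->E, B1->F, B3->T, B4->T, B6->F, B8->S, B7->F, B9->T, B10->F; outcomes B1=F, B2=E, B3=T, B4=T, B6=F, B7=F, B8=S, B9=T, B10=F
input #2, w=3, x=4: events B2->E, B1->F, B3->T, B4->F, B6->T, B6->T, B6->F, B8->E, B7->T, B9->T, B10->T; outcomes B1=F, B2=E, B3=T, B4=F, B6=T, B6=F, B7=T, B8=E, B9=T, B10=T
input #3, w=2, x=4: events B2->E, B1->F, B3->F, B5->T, B6->F, B8->E, B7->T, B9->T, B10->T; outcomes B1=F, B2=E, B3=F, B5=T, B6=F, B7=T, B8=E, B9=T, B10=T
input #4, w=2, x=9: events B2->E, B1->F, B3->F, B5->T, B6->F, B8->E, B7->T, B9->T, B10->F; outcomes B1=F, B2=E, B3=F, B5=T, B6=F, B7=T, B8=E, B9=T, B10=F
input #5, w=8, x=6: events B2->E, B1->F, B3->T, B4->T, B6->T, B6->T, B6->F, B8->E, B7->T, B9->F, B11->F; outcomes B1=F, B2=E, B3=T, B4=T, B6=T, B6=F, B7=T, B8=E, B9=F, B11=F
input #6, w=1, x=6: events B2->E, B1->F, B3->T, B4->T, B6->F, B8->E, B7->T, B9->T, B10->T; outcomes B1=F, B2=E, B3=T, B4=T, B6=F, B7=T, B8=E, B9=T, B10=T
input #7, w=4, x=2: events B2->E, B1->F, B3->T, B4->F, B6->T, B6->F, B8->E, B7->T, B9->T, B10->T; outcomes B1=F, B2=E, B3=T, B4=F, B6=T, B6=F, B7=T, B8=E, B9=T, B10=T
input #8, w=2, x=2: events B2->E, B1->F, B3->F, B5->T, B6->F, B8->E, B7->T, B9->T, B10->T; outcomes B1=F, B2=E, B3=F, B5=T, B6=F, B7=T, B8=E, B9=T, B10=T
input #9, w=6, x=2: events B2->E, B1->T, B2->E, B1->T, B2->E, B1->T, B2->E, B1->T, B2->E, B1->T, B2->E, B1->T, B2->E, B1->T, ...; outcomes B1=T, B1=F, B2=S, B2=E, B3=T, B4=F, B6=T, B6=F, B7=T, B8=E, B9=F, B11=F
input #10, w=0, x=3: events B2->E, B1->F, B3->T, B4->F, B6->T, B6->F, B8->E, B7->T, B9->T, B10->T; outcomes B1=F, B2=E, B3=T, B4=F, B6=T, B6=F, B7=T, B8=E, B9=T, B10=T
union over the pool: B1=T, B1=F, B2=S, B2=E, B3=T, B3=F, B4=T, B4=F, B5=T, B6=T, B6=F, B7=T, B7=F, B8=S, B8=E, B9=T, B9=F, B10=T, B10=F, B11=F
uncovered (2 of 22): B5=F, B11=T
Answer: 2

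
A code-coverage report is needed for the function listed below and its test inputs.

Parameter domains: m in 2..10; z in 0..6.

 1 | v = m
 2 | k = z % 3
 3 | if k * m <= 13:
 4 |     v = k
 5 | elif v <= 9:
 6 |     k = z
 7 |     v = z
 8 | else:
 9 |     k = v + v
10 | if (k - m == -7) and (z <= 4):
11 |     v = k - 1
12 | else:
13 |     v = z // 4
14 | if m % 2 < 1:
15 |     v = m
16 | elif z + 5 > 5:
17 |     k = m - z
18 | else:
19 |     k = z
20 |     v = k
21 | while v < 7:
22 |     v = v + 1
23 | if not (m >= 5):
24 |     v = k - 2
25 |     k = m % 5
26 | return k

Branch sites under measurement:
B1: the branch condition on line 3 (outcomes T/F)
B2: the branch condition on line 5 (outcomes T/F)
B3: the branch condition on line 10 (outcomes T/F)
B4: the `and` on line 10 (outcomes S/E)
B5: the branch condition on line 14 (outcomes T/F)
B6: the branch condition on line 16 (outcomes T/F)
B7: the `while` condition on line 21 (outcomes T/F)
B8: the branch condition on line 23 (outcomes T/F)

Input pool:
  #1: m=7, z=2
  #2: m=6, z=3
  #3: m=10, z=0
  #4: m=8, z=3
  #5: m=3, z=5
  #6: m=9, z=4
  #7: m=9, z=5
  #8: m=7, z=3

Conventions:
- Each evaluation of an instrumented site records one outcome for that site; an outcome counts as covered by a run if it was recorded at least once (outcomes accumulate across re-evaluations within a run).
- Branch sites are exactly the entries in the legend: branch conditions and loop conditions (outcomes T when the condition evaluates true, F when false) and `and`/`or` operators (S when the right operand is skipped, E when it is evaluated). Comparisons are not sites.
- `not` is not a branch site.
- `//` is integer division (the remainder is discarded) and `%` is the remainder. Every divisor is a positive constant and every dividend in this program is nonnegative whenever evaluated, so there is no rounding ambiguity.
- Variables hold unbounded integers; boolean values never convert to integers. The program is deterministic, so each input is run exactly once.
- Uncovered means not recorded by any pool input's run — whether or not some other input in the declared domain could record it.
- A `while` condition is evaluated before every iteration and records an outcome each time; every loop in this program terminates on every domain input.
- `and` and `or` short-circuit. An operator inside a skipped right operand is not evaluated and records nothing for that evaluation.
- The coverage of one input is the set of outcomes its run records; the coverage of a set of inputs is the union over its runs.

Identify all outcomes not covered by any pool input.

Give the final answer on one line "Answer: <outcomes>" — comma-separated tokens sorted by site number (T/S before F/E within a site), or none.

input #1 (m=7, z=2): events B1->F, B2->T, B4->S, B3->F, B5->F, B6->T, B7->T, B7->T, B7->T, B7->T, B7->T, B7->T, B7->T, B7->F, ...; covers B1=F, B2=T, B3=F, B4=S, B5=F, B6=T, B7=T, B7=F, B8=F
input #2 (m=6, z=3): events B1->T, B4->S, B3->F, B5->T, B7->T, B7->F, B8->F; covers B1=T, B3=F, B4=S, B5=T, B7=T, B7=F, B8=F
input #3 (m=10, z=0): events B1->T, B4->S, B3->F, B5->T, B7->F, B8->F; covers B1=T, B3=F, B4=S, B5=T, B7=F, B8=F
input #4 (m=8, z=3): events B1->T, B4->S, B3->F, B5->T, B7->F, B8->F; covers B1=T, B3=F, B4=S, B5=T, B7=F, B8=F
input #5 (m=3, z=5): events B1->T, B4->S, B3->F, B5->F, B6->T, B7->T, B7->T, B7->T, B7->T, B7->T, B7->T, B7->F, B8->T; covers B1=T, B3=F, B4=S, B5=F, B6=T, B7=T, B7=F, B8=T
input #6 (m=9, z=4): events B1->T, B4->S, B3->F, B5->F, B6->T, B7->T, B7->T, B7->T, B7->T, B7->T, B7->T, B7->F, B8->F; covers B1=T, B3=F, B4=S, B5=F, B6=T, B7=T, B7=F, B8=F
input #7 (m=9, z=5): events B1->F, B2->T, B4->S, B3->F, B5->F, B6->T, B7->T, B7->T, B7->T, B7->T, B7->T, B7->T, B7->F, B8->F; covers B1=F, B2=T, B3=F, B4=S, B5=F, B6=T, B7=T, B7=F, B8=F
input #8 (m=7, z=3): events B1->T, B4->E, B3->T, B5->F, B6->T, B7->T, B7->T, B7->T, B7->T, B7->T, B7->T, B7->T, B7->T, B7->F, ...; covers B1=T, B3=T, B4=E, B5=F, B6=T, B7=T, B7=F, B8=F
union over the pool: B1=T, B1=F, B2=T, B3=T, B3=F, B4=S, B4=E, B5=T, B5=F, B6=T, B7=T, B7=F, B8=T, B8=F
uncovered (2 of 16): B2=F, B6=F

Answer: B2=F, B6=F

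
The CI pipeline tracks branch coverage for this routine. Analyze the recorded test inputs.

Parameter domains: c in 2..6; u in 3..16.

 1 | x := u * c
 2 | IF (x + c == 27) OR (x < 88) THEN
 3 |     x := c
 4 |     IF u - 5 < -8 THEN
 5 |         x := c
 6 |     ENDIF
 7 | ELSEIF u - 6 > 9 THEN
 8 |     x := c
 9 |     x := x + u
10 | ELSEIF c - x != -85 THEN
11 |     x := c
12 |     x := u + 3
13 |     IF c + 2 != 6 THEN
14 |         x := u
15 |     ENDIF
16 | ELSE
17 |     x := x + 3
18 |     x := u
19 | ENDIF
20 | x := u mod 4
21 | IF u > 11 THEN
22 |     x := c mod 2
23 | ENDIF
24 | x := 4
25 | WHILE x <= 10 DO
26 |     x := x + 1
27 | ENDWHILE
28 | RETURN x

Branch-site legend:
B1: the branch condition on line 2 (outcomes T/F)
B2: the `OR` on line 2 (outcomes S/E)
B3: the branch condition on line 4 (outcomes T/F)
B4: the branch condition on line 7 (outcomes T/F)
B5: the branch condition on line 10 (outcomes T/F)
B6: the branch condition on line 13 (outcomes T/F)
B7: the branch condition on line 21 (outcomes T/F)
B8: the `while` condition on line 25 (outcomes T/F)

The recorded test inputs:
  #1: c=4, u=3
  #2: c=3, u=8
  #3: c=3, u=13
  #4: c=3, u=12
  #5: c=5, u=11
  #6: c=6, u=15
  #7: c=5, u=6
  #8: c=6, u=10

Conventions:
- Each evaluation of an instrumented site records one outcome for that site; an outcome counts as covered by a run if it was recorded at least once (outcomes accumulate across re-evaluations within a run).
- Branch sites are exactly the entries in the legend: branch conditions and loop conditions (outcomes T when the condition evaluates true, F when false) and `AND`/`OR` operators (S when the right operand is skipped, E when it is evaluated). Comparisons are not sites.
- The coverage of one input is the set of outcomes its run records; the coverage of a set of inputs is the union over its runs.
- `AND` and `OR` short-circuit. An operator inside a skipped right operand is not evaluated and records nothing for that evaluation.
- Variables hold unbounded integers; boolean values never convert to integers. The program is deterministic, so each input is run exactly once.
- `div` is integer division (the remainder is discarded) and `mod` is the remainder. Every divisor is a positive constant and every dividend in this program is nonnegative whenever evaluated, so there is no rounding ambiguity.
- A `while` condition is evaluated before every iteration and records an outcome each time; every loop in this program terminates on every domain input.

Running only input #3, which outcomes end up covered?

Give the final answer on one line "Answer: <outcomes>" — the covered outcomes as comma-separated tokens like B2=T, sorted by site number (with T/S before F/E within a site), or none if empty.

Simulating input #3 (c=3, u=13) step by step:
  B2->E, B1->T, B3->F, B7->T, B8->T, B8->T, B8->T, B8->T, B8->T, B8->T
  B8->T, B8->F
as a set, this run covers: B1=T, B2=E, B3=F, B7=T, B8=T, B8=F

Answer: B1=T, B2=E, B3=F, B7=T, B8=T, B8=F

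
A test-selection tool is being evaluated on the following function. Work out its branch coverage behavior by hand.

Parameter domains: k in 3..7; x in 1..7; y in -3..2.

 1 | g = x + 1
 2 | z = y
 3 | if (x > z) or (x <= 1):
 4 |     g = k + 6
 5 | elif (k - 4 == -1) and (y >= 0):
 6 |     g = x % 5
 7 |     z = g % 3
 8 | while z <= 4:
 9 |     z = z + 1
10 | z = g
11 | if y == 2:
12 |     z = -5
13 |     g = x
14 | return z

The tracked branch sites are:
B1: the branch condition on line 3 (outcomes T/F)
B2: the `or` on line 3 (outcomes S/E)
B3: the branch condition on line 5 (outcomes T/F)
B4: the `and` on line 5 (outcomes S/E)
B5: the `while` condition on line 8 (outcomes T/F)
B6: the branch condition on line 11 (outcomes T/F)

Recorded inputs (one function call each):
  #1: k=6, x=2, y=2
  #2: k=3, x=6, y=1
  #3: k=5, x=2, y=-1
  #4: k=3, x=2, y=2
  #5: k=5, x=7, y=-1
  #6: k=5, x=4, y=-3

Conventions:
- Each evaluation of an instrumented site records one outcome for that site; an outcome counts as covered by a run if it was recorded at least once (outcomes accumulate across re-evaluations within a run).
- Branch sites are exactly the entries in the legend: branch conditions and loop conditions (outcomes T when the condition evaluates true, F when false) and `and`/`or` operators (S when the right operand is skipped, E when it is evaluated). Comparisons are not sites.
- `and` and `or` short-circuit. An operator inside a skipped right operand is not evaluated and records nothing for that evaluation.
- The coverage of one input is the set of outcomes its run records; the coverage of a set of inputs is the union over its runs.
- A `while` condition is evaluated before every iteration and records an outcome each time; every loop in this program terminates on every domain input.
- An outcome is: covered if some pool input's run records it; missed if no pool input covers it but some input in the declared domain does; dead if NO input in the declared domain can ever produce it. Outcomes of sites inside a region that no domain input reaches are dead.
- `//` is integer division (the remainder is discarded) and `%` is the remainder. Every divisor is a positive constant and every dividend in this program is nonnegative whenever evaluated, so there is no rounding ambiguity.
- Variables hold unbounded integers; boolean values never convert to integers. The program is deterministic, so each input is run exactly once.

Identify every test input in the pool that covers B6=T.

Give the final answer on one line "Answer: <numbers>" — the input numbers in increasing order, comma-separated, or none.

input #1 (k=6, x=2, y=2): covers B6=T
input #2 (k=3, x=6, y=1): misses B6=T
input #3 (k=5, x=2, y=-1): misses B6=T
input #4 (k=3, x=2, y=2): covers B6=T
input #5 (k=5, x=7, y=-1): misses B6=T
input #6 (k=5, x=4, y=-3): misses B6=T

Answer: 1, 4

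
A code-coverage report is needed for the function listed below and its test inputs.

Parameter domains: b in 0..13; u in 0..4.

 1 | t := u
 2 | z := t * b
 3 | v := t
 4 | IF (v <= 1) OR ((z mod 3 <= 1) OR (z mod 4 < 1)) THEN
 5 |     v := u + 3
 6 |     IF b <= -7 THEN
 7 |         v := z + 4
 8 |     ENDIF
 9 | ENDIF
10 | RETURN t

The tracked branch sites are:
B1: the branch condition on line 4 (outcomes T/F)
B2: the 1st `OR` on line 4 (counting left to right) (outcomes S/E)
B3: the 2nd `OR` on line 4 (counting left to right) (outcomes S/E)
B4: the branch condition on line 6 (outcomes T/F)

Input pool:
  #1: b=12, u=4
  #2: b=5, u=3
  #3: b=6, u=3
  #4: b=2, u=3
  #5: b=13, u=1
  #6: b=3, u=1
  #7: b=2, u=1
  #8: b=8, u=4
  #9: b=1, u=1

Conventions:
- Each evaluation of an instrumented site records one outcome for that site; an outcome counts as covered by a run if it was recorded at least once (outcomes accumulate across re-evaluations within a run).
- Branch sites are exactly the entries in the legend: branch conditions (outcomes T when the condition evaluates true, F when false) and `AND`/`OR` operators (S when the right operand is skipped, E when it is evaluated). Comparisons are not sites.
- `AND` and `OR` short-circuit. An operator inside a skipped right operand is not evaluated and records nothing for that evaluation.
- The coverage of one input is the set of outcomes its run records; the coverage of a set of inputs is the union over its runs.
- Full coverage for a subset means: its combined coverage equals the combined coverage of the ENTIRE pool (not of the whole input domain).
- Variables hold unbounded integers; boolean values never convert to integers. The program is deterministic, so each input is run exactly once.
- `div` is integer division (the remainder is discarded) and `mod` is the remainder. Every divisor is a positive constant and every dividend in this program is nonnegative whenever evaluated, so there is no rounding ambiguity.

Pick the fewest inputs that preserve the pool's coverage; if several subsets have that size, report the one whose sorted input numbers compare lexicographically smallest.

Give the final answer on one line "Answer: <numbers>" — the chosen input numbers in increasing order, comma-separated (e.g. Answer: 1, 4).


input #1 (b=12, u=4): events B2->E, B3->S, B1->T, B4->F; covers B1=T, B2=E, B3=S, B4=F
input #2 (b=5, u=3): events B2->E, B3->S, B1->T, B4->F; covers B1=T, B2=E, B3=S, B4=F
input #3 (b=6, u=3): events B2->E, B3->S, B1->T, B4->F; covers B1=T, B2=E, B3=S, B4=F
input #4 (b=2, u=3): events B2->E, B3->S, B1->T, B4->F; covers B1=T, B2=E, B3=S, B4=F
input #5 (b=13, u=1): events B2->S, B1->T, B4->F; covers B1=T, B2=S, B4=F
input #6 (b=3, u=1): events B2->S, B1->T, B4->F; covers B1=T, B2=S, B4=F
input #7 (b=2, u=1): events B2->S, B1->T, B4->F; covers B1=T, B2=S, B4=F
input #8 (b=8, u=4): events B2->E, B3->E, B1->T, B4->F; covers B1=T, B2=E, B3=E, B4=F
input #9 (b=1, u=1): events B2->S, B1->T, B4->F; covers B1=T, B2=S, B4=F
pool-wide coverage (6 outcomes): B1=T, B2=S, B2=E, B3=S, B3=E, B4=F
size 1 is not enough: best union over all size-1 subsets is 4/6
size 2 is not enough: best union over all size-2 subsets is 5/6
size 3: inputs {1, 5, 8} cover all 6 outcomes, and no lexicographically smaller subset of this size does
Answer: 1, 5, 8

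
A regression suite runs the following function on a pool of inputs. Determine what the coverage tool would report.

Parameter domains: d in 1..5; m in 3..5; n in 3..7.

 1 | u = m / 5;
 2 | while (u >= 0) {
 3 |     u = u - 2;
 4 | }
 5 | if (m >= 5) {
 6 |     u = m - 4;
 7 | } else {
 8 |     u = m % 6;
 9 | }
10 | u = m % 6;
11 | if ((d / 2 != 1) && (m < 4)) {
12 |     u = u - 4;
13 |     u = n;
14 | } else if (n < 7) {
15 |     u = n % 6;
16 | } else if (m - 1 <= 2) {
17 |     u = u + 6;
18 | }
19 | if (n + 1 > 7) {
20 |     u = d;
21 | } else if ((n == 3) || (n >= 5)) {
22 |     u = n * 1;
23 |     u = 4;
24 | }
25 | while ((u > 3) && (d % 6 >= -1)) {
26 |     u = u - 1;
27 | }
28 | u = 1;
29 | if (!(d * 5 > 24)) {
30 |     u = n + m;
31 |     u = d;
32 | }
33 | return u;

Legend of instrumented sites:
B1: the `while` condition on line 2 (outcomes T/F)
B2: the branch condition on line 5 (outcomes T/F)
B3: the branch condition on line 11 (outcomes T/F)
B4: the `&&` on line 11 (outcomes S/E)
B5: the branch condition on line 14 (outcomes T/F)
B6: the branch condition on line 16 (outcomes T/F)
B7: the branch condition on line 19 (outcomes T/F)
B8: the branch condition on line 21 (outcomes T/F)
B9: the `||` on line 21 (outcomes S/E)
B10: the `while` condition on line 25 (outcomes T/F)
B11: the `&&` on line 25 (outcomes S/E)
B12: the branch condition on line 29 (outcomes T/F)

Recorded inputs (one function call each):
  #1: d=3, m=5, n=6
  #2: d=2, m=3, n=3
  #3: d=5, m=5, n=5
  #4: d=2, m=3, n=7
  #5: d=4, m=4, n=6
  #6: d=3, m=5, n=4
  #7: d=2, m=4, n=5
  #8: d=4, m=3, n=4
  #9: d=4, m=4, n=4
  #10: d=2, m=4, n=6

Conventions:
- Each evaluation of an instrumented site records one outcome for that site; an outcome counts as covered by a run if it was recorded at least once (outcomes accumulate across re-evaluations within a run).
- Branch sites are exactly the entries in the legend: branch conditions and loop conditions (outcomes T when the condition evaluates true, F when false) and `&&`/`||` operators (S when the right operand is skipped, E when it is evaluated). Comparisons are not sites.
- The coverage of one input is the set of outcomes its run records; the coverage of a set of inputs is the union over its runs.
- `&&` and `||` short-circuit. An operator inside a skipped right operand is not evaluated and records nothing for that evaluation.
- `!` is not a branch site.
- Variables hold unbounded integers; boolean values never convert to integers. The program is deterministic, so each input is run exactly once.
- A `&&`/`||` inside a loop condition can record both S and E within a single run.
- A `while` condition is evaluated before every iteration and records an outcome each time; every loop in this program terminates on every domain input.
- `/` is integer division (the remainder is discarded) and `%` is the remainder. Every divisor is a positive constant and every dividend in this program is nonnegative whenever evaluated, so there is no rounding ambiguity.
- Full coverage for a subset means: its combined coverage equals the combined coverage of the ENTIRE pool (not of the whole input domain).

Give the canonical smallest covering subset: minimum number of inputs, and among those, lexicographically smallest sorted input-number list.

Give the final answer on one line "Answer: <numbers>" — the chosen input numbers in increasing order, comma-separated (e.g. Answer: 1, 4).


#1 (d=3, m=5, n=6) -> B1->T, B1->F, B2->T, B4->S, B3->F, B5->T, B7->F, B9->E, B8->T, B11->E, B10->T, B11->S, B10->F, B12->T; covered: B1=T, B1=F, B2=T, B3=F, B4=S, B5=T, B7=F, B8=T, B9=E, B10=T, B10=F, B11=S, B11=E, B12=T
#2 (d=2, m=3, n=3) -> B1->T, B1->F, B2->F, B4->S, B3->F, B5->T, B7->F, B9->S, B8->T, B11->E, B10->T, B11->S, B10->F, B12->T; covered: B1=T, B1=F, B2=F, B3=F, B4=S, B5=T, B7=F, B8=T, B9=S, B10=T, B10=F, B11=S, B11=E, B12=T
#3 (d=5, m=5, n=5) -> B1->T, B1->F, B2->T, B4->E, B3->F, B5->T, B7->F, B9->E, B8->T, B11->E, B10->T, B11->S, B10->F, B12->F; covered: B1=T, B1=F, B2=T, B3=F, B4=E, B5=T, B7=F, B8=T, B9=E, B10=T, B10=F, B11=S, B11=E, B12=F
#4 (d=2, m=3, n=7) -> B1->T, B1->F, B2->F, B4->S, B3->F, B5->F, B6->T, B7->T, B11->S, B10->F, B12->T; covered: B1=T, B1=F, B2=F, B3=F, B4=S, B5=F, B6=T, B7=T, B10=F, B11=S, B12=T
#5 (d=4, m=4, n=6) -> B1->T, B1->F, B2->F, B4->E, B3->F, B5->T, B7->F, B9->E, B8->T, B11->E, B10->T, B11->S, B10->F, B12->T; covered: B1=T, B1=F, B2=F, B3=F, B4=E, B5=T, B7=F, B8=T, B9=E, B10=T, B10=F, B11=S, B11=E, B12=T
#6 (d=3, m=5, n=4) -> B1->T, B1->F, B2->T, B4->S, B3->F, B5->T, B7->F, B9->E, B8->F, B11->E, B10->T, B11->S, B10->F, B12->T; covered: B1=T, B1=F, B2=T, B3=F, B4=S, B5=T, B7=F, B8=F, B9=E, B10=T, B10=F, B11=S, B11=E, B12=T
#7 (d=2, m=4, n=5) -> B1->T, B1->F, B2->F, B4->S, B3->F, B5->T, B7->F, B9->E, B8->T, B11->E, B10->T, B11->S, B10->F, B12->T; covered: B1=T, B1=F, B2=F, B3=F, B4=S, B5=T, B7=F, B8=T, B9=E, B10=T, B10=F, B11=S, B11=E, B12=T
#8 (d=4, m=3, n=4) -> B1->T, B1->F, B2->F, B4->E, B3->T, B7->F, B9->E, B8->F, B11->E, B10->T, B11->S, B10->F, B12->T; covered: B1=T, B1=F, B2=F, B3=T, B4=E, B7=F, B8=F, B9=E, B10=T, B10=F, B11=S, B11=E, B12=T
#9 (d=4, m=4, n=4) -> B1->T, B1->F, B2->F, B4->E, B3->F, B5->T, B7->F, B9->E, B8->F, B11->E, B10->T, B11->S, B10->F, B12->T; covered: B1=T, B1=F, B2=F, B3=F, B4=E, B5=T, B7=F, B8=F, B9=E, B10=T, B10=F, B11=S, B11=E, B12=T
#10 (d=2, m=4, n=6) -> B1->T, B1->F, B2->F, B4->S, B3->F, B5->T, B7->F, B9->E, B8->T, B11->E, B10->T, B11->S, B10->F, B12->T; covered: B1=T, B1=F, B2=F, B3=F, B4=S, B5=T, B7=F, B8=T, B9=E, B10=T, B10=F, B11=S, B11=E, B12=T
together the pool reaches 23 outcomes: B1=T, B1=F, B2=T, B2=F, B3=T, B3=F, B4=S, B4=E, B5=T, B5=F, B6=T, B7=T, B7=F, B8=T, B8=F, B9=S, B9=E, B10=T, B10=F, B11=S, B11=E, B12=T, B12=F
checked all size-1 subsets: none covers 23 outcomes (max 14/23)
checked all size-2 subsets: none covers 23 outcomes (max 20/23)
checked all size-3 subsets: none covers 23 outcomes (max 22/23)
size 4: inputs {2, 3, 4, 8} cover all 23 outcomes, and no lexicographically smaller subset of this size does
Answer: 2, 3, 4, 8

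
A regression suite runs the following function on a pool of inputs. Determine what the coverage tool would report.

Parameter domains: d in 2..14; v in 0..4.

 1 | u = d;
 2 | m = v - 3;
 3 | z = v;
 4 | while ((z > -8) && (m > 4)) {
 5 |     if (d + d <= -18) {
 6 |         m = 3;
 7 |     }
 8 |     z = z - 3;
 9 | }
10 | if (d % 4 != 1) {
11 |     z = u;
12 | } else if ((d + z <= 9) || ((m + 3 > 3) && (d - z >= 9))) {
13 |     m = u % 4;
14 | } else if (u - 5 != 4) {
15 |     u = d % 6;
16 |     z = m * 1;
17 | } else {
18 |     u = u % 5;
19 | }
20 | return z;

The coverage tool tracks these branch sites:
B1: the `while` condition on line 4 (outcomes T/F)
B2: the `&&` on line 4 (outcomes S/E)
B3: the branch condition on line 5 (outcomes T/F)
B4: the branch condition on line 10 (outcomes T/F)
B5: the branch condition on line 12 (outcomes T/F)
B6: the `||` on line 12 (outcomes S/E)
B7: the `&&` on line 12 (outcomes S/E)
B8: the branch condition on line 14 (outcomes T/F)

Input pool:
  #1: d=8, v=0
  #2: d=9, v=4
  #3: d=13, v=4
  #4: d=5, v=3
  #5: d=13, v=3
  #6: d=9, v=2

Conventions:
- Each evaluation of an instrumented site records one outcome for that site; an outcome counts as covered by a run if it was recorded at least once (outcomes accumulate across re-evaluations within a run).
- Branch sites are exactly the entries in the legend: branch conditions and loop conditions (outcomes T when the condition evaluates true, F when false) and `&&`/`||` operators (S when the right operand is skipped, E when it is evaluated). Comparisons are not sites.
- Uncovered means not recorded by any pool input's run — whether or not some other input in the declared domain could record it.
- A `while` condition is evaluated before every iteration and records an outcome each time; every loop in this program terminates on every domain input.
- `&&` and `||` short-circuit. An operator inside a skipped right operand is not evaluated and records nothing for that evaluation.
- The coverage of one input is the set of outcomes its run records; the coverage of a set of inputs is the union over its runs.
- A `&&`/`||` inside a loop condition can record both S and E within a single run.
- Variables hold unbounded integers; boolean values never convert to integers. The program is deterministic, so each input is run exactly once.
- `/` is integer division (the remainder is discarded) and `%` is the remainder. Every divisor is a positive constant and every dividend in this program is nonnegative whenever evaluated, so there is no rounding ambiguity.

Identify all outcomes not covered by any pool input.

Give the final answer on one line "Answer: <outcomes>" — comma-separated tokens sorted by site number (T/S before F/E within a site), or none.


run #1 (d=8, v=0) runs B2->E, B1->F, B4->T; records B1=F, B2=E, B4=T
run #2 (d=9, v=4) runs B2->E, B1->F, B4->F, B6->E, B7->E, B5->F, B8->F; records B1=F, B2=E, B4=F, B5=F, B6=E, B7=E, B8=F
run #3 (d=13, v=4) runs B2->E, B1->F, B4->F, B6->E, B7->E, B5->T; records B1=F, B2=E, B4=F, B5=T, B6=E, B7=E
run #4 (d=5, v=3) runs B2->E, B1->F, B4->F, B6->S, B5->T; records B1=F, B2=E, B4=F, B5=T, B6=S
run #5 (d=13, v=3) runs B2->E, B1->F, B4->F, B6->E, B7->S, B5->F, B8->T; records B1=F, B2=E, B4=F, B5=F, B6=E, B7=S, B8=T
run #6 (d=9, v=2) runs B2->E, B1->F, B4->F, B6->E, B7->S, B5->F, B8->F; records B1=F, B2=E, B4=F, B5=F, B6=E, B7=S, B8=F
union over the pool: B1=F, B2=E, B4=T, B4=F, B5=T, B5=F, B6=S, B6=E, B7=S, B7=E, B8=T, B8=F
uncovered (4 of 16): B1=T, B2=S, B3=T, B3=F
Answer: B1=T, B2=S, B3=T, B3=F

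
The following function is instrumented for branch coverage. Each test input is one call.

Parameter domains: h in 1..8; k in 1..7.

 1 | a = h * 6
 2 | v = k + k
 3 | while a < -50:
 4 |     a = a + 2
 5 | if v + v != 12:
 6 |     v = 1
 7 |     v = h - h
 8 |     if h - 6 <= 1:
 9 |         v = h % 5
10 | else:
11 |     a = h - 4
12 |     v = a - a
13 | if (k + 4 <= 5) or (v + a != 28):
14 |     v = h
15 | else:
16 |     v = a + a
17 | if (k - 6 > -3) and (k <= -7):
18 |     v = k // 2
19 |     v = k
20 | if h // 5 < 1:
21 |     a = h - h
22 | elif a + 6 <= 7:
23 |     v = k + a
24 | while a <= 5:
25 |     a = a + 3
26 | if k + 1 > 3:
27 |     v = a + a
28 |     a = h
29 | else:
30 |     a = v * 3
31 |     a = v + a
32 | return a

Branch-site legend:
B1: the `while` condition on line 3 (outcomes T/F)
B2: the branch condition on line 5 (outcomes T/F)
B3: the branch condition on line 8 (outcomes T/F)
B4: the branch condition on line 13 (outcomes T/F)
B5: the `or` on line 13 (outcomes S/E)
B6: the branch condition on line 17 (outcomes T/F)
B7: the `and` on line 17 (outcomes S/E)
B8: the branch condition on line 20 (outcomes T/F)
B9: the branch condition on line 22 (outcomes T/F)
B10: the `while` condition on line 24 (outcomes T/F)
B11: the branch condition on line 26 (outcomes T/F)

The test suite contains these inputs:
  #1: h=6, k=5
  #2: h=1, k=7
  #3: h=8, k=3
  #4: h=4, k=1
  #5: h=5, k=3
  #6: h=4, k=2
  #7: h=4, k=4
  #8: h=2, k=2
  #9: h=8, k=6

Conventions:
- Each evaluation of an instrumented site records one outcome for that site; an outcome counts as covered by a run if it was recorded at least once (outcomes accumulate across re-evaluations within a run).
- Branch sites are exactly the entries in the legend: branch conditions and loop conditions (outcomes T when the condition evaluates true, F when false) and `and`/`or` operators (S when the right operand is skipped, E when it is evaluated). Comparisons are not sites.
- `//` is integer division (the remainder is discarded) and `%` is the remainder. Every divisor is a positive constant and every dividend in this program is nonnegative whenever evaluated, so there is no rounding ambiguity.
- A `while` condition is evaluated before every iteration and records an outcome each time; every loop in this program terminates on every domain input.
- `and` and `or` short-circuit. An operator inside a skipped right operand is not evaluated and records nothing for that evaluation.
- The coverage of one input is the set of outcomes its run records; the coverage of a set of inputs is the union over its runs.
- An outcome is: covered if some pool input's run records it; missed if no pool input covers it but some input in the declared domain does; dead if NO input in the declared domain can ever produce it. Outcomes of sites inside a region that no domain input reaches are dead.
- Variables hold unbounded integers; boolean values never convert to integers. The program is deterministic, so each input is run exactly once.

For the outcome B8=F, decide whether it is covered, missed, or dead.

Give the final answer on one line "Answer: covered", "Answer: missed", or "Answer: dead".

B8=F is recorded by pool input(s) 1, 3, 5, 9 -> covered

Answer: covered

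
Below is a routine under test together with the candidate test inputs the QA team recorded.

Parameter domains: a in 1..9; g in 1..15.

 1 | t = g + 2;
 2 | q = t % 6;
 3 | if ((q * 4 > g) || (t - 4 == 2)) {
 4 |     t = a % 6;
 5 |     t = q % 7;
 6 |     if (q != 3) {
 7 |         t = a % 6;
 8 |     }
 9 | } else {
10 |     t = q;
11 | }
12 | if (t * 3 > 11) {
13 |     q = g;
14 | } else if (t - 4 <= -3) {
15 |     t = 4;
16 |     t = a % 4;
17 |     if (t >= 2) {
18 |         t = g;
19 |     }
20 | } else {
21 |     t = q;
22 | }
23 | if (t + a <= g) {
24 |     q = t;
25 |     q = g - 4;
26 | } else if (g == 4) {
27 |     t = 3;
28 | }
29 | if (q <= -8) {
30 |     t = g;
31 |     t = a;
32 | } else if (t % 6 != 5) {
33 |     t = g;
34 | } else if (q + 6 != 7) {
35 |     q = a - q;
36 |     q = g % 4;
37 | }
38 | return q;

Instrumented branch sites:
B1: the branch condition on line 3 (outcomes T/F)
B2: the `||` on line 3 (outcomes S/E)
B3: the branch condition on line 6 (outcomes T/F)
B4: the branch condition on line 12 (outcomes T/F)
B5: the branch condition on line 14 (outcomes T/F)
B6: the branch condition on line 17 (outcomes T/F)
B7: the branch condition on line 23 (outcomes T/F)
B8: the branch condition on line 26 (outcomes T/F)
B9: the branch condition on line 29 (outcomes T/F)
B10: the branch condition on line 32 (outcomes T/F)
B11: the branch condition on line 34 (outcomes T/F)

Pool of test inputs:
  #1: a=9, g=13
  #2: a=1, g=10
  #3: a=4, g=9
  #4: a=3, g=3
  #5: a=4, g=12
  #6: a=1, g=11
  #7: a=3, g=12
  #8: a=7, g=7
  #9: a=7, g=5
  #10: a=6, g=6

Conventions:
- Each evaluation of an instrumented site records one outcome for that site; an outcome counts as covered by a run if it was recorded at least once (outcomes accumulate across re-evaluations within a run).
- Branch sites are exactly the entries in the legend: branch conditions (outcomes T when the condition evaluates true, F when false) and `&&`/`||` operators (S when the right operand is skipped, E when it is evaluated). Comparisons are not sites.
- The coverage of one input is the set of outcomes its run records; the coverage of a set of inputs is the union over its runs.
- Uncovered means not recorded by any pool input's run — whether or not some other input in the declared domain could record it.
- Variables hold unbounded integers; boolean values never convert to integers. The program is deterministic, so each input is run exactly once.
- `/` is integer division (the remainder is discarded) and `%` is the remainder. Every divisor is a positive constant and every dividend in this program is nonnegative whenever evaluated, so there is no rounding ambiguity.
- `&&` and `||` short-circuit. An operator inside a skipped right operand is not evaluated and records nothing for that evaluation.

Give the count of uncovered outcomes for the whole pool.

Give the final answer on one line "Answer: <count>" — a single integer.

test 1 (a=9, g=13) fires B2->E, B1->F, B4->F, B5->F, B7->T, B9->F, B10->T; hits B1=F, B2=E, B4=F, B5=F, B7=T, B9=F, B10=T
test 2 (a=1, g=10) fires B2->E, B1->F, B4->F, B5->T, B6->F, B7->T, B9->F, B10->T; hits B1=F, B2=E, B4=F, B5=T, B6=F, B7=T, B9=F, B10=T
test 3 (a=4, g=9) fires B2->S, B1->T, B3->T, B4->T, B7->T, B9->F, B10->T; hits B1=T, B2=S, B3=T, B4=T, B7=T, B9=F, B10=T
test 4 (a=3, g=3) fires B2->S, B1->T, B3->T, B4->F, B5->F, B7->F, B8->F, B9->F, B10->F, B11->T; hits B1=T, B2=S, B3=T, B4=F, B5=F, B7=F, B8=F, B9=F, B10=F, B11=T
test 5 (a=4, g=12) fires B2->E, B1->F, B4->F, B5->F, B7->T, B9->F, B10->T; hits B1=F, B2=E, B4=F, B5=F, B7=T, B9=F, B10=T
test 6 (a=1, g=11) fires B2->E, B1->F, B4->F, B5->T, B6->F, B7->T, B9->F, B10->T; hits B1=F, B2=E, B4=F, B5=T, B6=F, B7=T, B9=F, B10=T
test 7 (a=3, g=12) fires B2->E, B1->F, B4->F, B5->F, B7->T, B9->F, B10->T; hits B1=F, B2=E, B4=F, B5=F, B7=T, B9=F, B10=T
test 8 (a=7, g=7) fires B2->S, B1->T, B3->F, B4->F, B5->F, B7->F, B8->F, B9->F, B10->T; hits B1=T, B2=S, B3=F, B4=F, B5=F, B7=F, B8=F, B9=F, B10=T
test 9 (a=7, g=5) fires B2->E, B1->F, B4->F, B5->T, B6->T, B7->F, B8->F, B9->F, B10->F, B11->F; hits B1=F, B2=E, B4=F, B5=T, B6=T, B7=F, B8=F, B9=F, B10=F, B11=F
test 10 (a=6, g=6) fires B2->S, B1->T, B3->T, B4->F, B5->T, B6->T, B7->F, B8->F, B9->F, B10->T; hits B1=T, B2=S, B3=T, B4=F, B5=T, B6=T, B7=F, B8=F, B9=F, B10=T
union over the pool: B1=T, B1=F, B2=S, B2=E, B3=T, B3=F, B4=T, B4=F, B5=T, B5=F, B6=T, B6=F, B7=T, B7=F, B8=F, B9=F, B10=T, B10=F, B11=T, B11=F
uncovered (2 of 22): B8=T, B9=T

Answer: 2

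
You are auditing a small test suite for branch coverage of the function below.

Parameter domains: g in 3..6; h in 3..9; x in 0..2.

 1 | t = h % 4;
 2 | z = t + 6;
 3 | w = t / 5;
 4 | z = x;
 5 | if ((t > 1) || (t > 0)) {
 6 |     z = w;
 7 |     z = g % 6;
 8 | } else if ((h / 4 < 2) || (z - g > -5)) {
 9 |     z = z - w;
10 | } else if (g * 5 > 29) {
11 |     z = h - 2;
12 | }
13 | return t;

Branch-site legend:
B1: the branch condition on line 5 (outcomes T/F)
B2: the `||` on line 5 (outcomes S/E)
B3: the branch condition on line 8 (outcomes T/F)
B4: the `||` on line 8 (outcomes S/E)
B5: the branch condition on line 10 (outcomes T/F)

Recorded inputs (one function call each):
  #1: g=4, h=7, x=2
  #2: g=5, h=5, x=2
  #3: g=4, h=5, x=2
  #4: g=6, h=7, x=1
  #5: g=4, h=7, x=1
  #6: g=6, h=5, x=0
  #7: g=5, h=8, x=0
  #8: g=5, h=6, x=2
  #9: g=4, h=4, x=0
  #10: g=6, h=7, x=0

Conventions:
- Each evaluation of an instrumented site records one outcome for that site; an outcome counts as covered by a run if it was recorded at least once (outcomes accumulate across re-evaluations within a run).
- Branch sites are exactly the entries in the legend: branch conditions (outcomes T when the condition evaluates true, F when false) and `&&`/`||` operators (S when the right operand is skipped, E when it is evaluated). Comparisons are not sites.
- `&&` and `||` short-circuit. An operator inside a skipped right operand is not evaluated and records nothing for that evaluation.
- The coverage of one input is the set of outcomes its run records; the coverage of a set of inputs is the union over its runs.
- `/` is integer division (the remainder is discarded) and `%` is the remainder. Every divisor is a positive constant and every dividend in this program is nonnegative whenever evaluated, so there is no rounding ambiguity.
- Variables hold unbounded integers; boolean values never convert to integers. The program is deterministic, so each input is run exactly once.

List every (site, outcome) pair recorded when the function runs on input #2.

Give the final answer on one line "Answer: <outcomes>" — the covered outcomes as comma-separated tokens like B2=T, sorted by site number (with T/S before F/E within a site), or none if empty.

Running input #2 (g=5, h=5, x=2), event by event:
  B2->E, B1->T
collecting distinct outcomes: B1=T, B2=E

Answer: B1=T, B2=E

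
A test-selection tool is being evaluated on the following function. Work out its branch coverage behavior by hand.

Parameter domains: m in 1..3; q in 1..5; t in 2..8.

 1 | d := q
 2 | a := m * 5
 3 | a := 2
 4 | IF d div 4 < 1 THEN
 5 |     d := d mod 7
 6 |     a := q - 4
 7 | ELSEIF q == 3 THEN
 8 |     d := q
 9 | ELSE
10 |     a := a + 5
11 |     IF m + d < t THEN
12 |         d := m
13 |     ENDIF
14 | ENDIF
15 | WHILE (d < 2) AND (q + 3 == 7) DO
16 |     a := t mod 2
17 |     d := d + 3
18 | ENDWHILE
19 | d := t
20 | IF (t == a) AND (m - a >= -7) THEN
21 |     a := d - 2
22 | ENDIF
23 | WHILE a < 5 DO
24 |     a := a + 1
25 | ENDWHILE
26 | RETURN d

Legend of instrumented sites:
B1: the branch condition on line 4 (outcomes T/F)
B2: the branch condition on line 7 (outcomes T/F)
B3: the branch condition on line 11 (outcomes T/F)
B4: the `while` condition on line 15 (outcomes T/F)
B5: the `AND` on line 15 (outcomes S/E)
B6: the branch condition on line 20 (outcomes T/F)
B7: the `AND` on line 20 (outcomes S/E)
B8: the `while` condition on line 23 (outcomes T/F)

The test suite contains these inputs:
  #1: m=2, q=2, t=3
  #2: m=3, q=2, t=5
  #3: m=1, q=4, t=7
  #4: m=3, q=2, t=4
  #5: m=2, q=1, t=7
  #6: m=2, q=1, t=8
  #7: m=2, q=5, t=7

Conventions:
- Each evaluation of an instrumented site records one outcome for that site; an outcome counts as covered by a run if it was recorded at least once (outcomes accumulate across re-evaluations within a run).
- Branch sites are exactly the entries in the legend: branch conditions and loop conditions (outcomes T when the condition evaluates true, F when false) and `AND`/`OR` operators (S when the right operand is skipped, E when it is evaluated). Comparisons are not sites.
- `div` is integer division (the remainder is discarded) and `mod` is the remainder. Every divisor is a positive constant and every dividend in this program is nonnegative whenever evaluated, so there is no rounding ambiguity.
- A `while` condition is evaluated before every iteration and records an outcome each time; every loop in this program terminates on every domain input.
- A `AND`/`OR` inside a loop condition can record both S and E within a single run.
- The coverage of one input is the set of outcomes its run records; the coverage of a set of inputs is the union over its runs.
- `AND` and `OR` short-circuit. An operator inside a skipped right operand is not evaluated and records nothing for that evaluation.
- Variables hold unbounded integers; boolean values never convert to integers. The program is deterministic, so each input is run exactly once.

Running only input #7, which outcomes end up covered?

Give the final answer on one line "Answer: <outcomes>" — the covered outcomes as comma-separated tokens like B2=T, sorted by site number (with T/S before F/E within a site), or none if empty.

Tracing the run of input #7 (m=2, q=5, t=7):
  B1->F, B2->F, B3->F, B5->S, B4->F, B7->E, B6->T, B8->F
deduplicating events, the covered set is: B1=F, B2=F, B3=F, B4=F, B5=S, B6=T, B7=E, B8=F

Answer: B1=F, B2=F, B3=F, B4=F, B5=S, B6=T, B7=E, B8=F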